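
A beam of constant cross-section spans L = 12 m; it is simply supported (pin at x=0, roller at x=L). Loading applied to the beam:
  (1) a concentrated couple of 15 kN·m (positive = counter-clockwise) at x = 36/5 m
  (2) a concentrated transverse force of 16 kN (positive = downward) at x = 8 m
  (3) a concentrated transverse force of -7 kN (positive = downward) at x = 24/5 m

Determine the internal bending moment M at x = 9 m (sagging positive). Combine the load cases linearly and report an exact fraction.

Load 1 — applied couple M₀=15 kN·m at a=36/5 m (b=L-a=24/5):
  M_1 = M₀x/L - M₀  [x>a] = 15·9/12 - 15 = -15/4 kN·m
Load 2 — point force P=16 kN at a=8 m (b=L-a=4):
  M_2 = Pa(L-x)/L  [x>a] = 16·8·(12-9)/12 = 32 kN·m
Load 3 — point force P=-7 kN at a=24/5 m (b=L-a=36/5):
  M_3 = Pa(L-x)/L  [x>a] = (-7)·(24/5)·(12-9)/12 = -42/5 kN·m
Superposition: M = Σ M_i = 397/20 kN·m ≈ 19.850000 kN·m

M(9) = 397/20 kN·m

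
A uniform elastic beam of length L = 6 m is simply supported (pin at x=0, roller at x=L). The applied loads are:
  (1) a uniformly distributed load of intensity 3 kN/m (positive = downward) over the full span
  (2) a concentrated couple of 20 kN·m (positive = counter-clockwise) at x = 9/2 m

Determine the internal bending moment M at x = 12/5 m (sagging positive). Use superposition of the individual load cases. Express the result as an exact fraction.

M(12/5) = 524/25 kN·m

Load 1 — uniform load w=3 kN/m over full span:
  M_1 = wx(L-x)/2 = 3·(12/5)·(6-(12/5))/2 = 324/25 kN·m
Load 2 — applied couple M₀=20 kN·m at a=9/2 m (b=L-a=3/2):
  M_2 = M₀x/L  [x≤a] = 20·(12/5)/6 = 8 kN·m
Superposition: M = Σ M_i = 524/25 kN·m ≈ 20.960000 kN·m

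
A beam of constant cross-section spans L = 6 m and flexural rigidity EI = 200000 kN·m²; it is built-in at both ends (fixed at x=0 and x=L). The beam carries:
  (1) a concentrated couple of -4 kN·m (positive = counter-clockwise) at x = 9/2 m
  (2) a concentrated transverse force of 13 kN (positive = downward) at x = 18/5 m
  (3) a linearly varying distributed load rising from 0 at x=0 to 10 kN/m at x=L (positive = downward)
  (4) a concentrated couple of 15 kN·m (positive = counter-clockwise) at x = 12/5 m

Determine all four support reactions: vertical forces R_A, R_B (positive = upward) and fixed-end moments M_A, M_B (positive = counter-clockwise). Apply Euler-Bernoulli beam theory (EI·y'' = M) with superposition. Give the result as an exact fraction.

Load 1 — applied couple M₀=-4 kN·m at a=9/2 m (b=L-a=3/2):
  R_A = 6M₀ab/L³ = 6·(-4)·(9/2)·(3/2)/6³ = -3/4 kN
  M_A = M₀b(2a-b)/L² = (-4)·(3/2)·(2·(9/2)-(3/2))/6² = -5/4 kN·m
  R_B = -6M₀ab/L³ = -6·(-4)·(9/2)·(3/2)/6³ = 3/4 kN
  M_B = M₀a(2b-a)/L² = (-4)·(9/2)·(2·(3/2)-(9/2))/6² = 3/4 kN·m
Load 2 — point force P=13 kN at a=18/5 m (b=L-a=12/5):
  R_A = Pb²(3a+b)/L³ = 13·(12/5)²·(3·(18/5)+(12/5))/6³ = 572/125 kN
  M_A = Pab²/L² = 13·(18/5)·(12/5)²/6² = 936/125 kN·m
  R_B = Pa²(a+3b)/L³ = 13·(18/5)²·((18/5)+3·(12/5))/6³ = 1053/125 kN
  M_B = -Pa²b/L² = -13·(18/5)²·(12/5)/6² = -1404/125 kN·m
Load 3 — triangular load w₀=10 kN/m (0→w₀ over full span):
  R_A = 3w₀L/20 = 3·10·6/20 = 9 kN
  M_A = w₀L²/30 = 10·6²/30 = 12 kN·m
  R_B = 7w₀L/20 = 7·10·6/20 = 21 kN
  M_B = -w₀L²/20 = -10·6²/20 = -18 kN·m
Load 4 — applied couple M₀=15 kN·m at a=12/5 m (b=L-a=18/5):
  R_A = 6M₀ab/L³ = 6·15·(12/5)·(18/5)/6³ = 18/5 kN
  M_A = M₀b(2a-b)/L² = 15·(18/5)·(2·(12/5)-(18/5))/6² = 9/5 kN·m
  R_B = -6M₀ab/L³ = -6·15·(12/5)·(18/5)/6³ = -18/5 kN
  M_B = M₀a(2b-a)/L² = 15·(12/5)·(2·(18/5)-(12/5))/6² = 24/5 kN·m
Superposition: R_A = 8213/500 kN, M_A = 10019/500 kN·m, R_B = 13287/500 kN, M_B = -11841/500 kN·m

R_A = 8213/500 kN, M_A = 10019/500 kN·m, R_B = 13287/500 kN, M_B = -11841/500 kN·m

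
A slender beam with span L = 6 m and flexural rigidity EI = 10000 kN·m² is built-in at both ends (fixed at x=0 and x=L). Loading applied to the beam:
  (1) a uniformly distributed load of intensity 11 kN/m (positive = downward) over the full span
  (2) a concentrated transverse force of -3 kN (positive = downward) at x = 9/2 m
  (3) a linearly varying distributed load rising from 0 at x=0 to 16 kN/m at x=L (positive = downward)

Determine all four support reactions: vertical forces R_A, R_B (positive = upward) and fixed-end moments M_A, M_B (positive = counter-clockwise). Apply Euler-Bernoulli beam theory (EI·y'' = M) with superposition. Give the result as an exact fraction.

Load 1 — uniform load w=11 kN/m over full span:
  R_A = wL/2 = 11·6/2 = 33 kN
  M_A = wL²/12 = 11·6²/12 = 33 kN·m
  R_B = wL/2 = 11·6/2 = 33 kN
  M_B = -wL²/12 = -11·6²/12 = -33 kN·m
Load 2 — point force P=-3 kN at a=9/2 m (b=L-a=3/2):
  R_A = Pb²(3a+b)/L³ = (-3)·(3/2)²·(3·(9/2)+(3/2))/6³ = -15/32 kN
  M_A = Pab²/L² = (-3)·(9/2)·(3/2)²/6² = -27/32 kN·m
  R_B = Pa²(a+3b)/L³ = (-3)·(9/2)²·((9/2)+3·(3/2))/6³ = -81/32 kN
  M_B = -Pa²b/L² = -(-3)·(9/2)²·(3/2)/6² = 81/32 kN·m
Load 3 — triangular load w₀=16 kN/m (0→w₀ over full span):
  R_A = 3w₀L/20 = 3·16·6/20 = 72/5 kN
  M_A = w₀L²/30 = 16·6²/30 = 96/5 kN·m
  R_B = 7w₀L/20 = 7·16·6/20 = 168/5 kN
  M_B = -w₀L²/20 = -16·6²/20 = -144/5 kN·m
Superposition: R_A = 7509/160 kN, M_A = 8217/160 kN·m, R_B = 10251/160 kN, M_B = -9483/160 kN·m

R_A = 7509/160 kN, M_A = 8217/160 kN·m, R_B = 10251/160 kN, M_B = -9483/160 kN·m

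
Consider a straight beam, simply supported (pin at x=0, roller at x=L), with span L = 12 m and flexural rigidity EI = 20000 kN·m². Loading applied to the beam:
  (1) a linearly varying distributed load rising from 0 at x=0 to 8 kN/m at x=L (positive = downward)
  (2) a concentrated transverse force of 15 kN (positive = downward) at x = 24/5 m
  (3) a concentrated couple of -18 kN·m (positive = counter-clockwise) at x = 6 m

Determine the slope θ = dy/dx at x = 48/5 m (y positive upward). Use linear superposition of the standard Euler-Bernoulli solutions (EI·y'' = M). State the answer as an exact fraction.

Load 1 — triangular load w₀=8 kN/m (0→w₀ over full span):
  θ_1 = -w₀(7L⁴-30L²x²+15x⁴)/(360LEI) = -8·(7·12⁴-30·12²·(48/5)²+15·(48/5)⁴)/(360·12·20000) = 4542/390625 rad
Load 2 — point force P=15 kN at a=24/5 m (b=L-a=36/5):
  θ_2 = -Pa(2L²-6Lx+3x²+a²)/(6LEI)  [x>a] = -15·(24/5)·(2·12²-6·12·(48/5)+3·(48/5)²+(24/5)²)/(6·12·20000) = 81/15625 rad
Load 3 — applied couple M₀=-18 kN·m at a=6 m (b=L-a=6):
  θ_3 = (M₀x²/(2L)-M₀(x-a)+C₁)/EI  [x>a] with C₁=M₀(3b²-L²)/(6L)=9 = ((-18)·(48/5)²/(2·12)-(-18)·((48/5)-6)+9)/20000 = 117/500000 rad
Superposition: θ = Σ θ_i = 213069/12500000 rad ≈ 0.017046 rad

θ(48/5) = 213069/12500000 rad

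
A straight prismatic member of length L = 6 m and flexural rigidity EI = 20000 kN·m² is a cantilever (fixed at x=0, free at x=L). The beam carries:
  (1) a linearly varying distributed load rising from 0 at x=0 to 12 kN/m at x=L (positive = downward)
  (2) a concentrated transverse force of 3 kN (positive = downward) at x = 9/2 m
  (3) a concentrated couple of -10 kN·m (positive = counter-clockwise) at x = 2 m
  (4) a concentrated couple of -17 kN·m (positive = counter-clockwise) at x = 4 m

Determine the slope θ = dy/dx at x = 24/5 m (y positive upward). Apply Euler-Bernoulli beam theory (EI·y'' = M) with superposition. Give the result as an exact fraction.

θ(24/5) = -2195459/100000000 rad

Load 1 — triangular load w₀=12 kN/m (0→w₀ over full span):
  θ_1 = (w₀Lx²/4-w₀L²x/3-w₀x⁴/(24L))/EI = (12·6·(24/5)²/4-12·6²·(24/5)/3-12·(24/5)⁴/(24·6))/20000 = -6264/390625 rad
Load 2 — point force P=3 kN at a=9/2 m (b=L-a=3/2):
  θ_2 = -Pa²/(2EI)  [x>a] = -3·(9/2)²/(2·20000) = -243/160000 rad
Load 3 — applied couple M₀=-10 kN·m at a=2 m (b=L-a=4):
  θ_3 = M₀a/EI  [x>a] = (-10)·2/20000 = -1/1000 rad
Load 4 — applied couple M₀=-17 kN·m at a=4 m (b=L-a=2):
  θ_4 = M₀a/EI  [x>a] = (-17)·4/20000 = -17/5000 rad
Superposition: θ = Σ θ_i = -2195459/100000000 rad ≈ -0.021955 rad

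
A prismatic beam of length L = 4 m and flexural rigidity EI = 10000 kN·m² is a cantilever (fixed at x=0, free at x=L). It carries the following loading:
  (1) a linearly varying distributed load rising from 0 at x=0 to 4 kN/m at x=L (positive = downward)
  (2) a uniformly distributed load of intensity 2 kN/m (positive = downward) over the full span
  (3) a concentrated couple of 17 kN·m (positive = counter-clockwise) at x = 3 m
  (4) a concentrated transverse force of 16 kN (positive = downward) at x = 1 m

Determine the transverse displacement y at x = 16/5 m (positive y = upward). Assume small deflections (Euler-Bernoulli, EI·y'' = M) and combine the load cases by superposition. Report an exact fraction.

Load 1 — triangular load w₀=4 kN/m (0→w₀ over full span):
  y_1 = (w₀Lx³/12-w₀L²x²/6-w₀x⁵/(120L))/EI = (4·4·(16/5)³/12-4·4²·(16/5)²/6-4·(16/5)⁵/(120·4))/10000 = -200192/29296875 m
Load 2 — uniform load w=2 kN/m over full span:
  y_2 = -wx²(x²-4Lx+6L²)/(24EI) = -2·(16/5)²·((16/5)²-4·4·(16/5)+6·4²)/(24·10000) = -5504/1171875 m
Load 3 — applied couple M₀=17 kN·m at a=3 m (b=L-a=1):
  y_3 = M₀a(2x-a)/(2EI)  [x>a] = 17·3·(2·(16/5)-3)/(2·10000) = 867/100000 m
Load 4 — point force P=16 kN at a=1 m (b=L-a=3):
  y_4 = -Pa²(3x-a)/(6EI)  [x>a] = -16·1²·(3·(16/5)-1)/(6·10000) = -43/18750 m
Superposition: y = Σ y_i = -4831219/937500000 m ≈ -0.005153 m

y(16/5) = -4831219/937500000 m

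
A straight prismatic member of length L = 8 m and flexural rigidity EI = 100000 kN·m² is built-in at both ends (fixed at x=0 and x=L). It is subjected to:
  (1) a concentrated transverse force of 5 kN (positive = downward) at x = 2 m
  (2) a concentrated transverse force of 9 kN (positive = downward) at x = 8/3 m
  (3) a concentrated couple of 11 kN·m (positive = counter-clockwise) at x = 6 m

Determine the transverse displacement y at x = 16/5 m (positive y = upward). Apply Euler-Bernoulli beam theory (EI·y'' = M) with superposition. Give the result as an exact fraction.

y(16/5) = -1087/3125000 m

Load 1 — point force P=5 kN at a=2 m (b=L-a=6):
  y_1 = -Pa²(L-x)²(3bL-(3b+a)(L-x))/(6L³EI)  [x>a] = -5·2²·(8-(16/5))²·(3·6·8-(3·6+2)·(8-(16/5)))/(6·8³·100000) = -9/125000 m
Load 2 — point force P=9 kN at a=8/3 m (b=L-a=16/3):
  y_2 = -Pa²(L-x)²(3bL-(3b+a)(L-x))/(6L³EI)  [x>a] = -9·(8/3)²·(8-(16/5))²·(3·(16/3)·8-(3·(16/3)+(8/3))·(8-(16/5)))/(6·8³·100000) = -72/390625 m
Load 3 — applied couple M₀=11 kN·m at a=6 m (b=L-a=2):
  y_3 = (R_Ax³/6 - M_Ax²/2)/EI  [x≤a] with R_A=99/64, M_A=55/16 = ((99/64)·(16/5)³/6 - (55/16)·(16/5)²/2)/100000 = -143/1562500 m
Superposition: y = Σ y_i = -1087/3125000 m ≈ -0.000348 m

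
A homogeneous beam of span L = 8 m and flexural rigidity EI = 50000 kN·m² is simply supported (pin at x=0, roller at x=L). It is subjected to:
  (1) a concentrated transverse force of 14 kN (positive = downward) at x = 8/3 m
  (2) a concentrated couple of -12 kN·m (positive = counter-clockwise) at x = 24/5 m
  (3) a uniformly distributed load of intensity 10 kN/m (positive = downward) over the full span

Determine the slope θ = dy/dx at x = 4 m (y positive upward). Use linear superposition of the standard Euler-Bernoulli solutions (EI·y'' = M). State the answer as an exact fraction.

Load 1 — point force P=14 kN at a=8/3 m (b=L-a=16/3):
  θ_1 = -Pa(2L²-6Lx+3x²+a²)/(6LEI)  [x>a] = -14·(8/3)·(2·8²-6·8·4+3·4²+(8/3)²)/(6·8·50000) = 7/50625 rad
Load 2 — applied couple M₀=-12 kN·m at a=24/5 m (b=L-a=16/5):
  θ_2 = (M₀x²/(2L)+C₁)/EI  [x≤a] with C₁=M₀(3b²-L²)/(6L)=208/25 = ((-12)·4²/(2·8)+(208/25))/50000 = -23/312500 rad
Load 3 — uniform load w=10 kN/m over full span:
  θ_3 = -w(L³-6Lx²+4x³)/(24EI) = -10·(8³-6·8·4²+4·4³)/(24·50000) = 0 rad
Superposition: θ = Σ θ_i = 1637/25312500 rad ≈ 0.000065 rad

θ(4) = 1637/25312500 rad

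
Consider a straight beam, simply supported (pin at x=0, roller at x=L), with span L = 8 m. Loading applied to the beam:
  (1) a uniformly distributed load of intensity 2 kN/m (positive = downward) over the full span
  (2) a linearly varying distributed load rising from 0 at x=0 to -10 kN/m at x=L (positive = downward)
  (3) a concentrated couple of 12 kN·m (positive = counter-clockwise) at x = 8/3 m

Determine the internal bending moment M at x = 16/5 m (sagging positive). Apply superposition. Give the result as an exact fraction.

Load 1 — uniform load w=2 kN/m over full span:
  M_1 = wx(L-x)/2 = 2·(16/5)·(8-(16/5))/2 = 384/25 kN·m
Load 2 — triangular load w₀=-10 kN/m (0→w₀ over full span):
  M_2 = w₀Lx/6 - w₀x³/(6L) = (-10)·8·(16/5)/6 - (-10)·(16/5)³/(6·8) = -896/25 kN·m
Load 3 — applied couple M₀=12 kN·m at a=8/3 m (b=L-a=16/3):
  M_3 = M₀x/L - M₀  [x>a] = 12·(16/5)/8 - 12 = -36/5 kN·m
Superposition: M = Σ M_i = -692/25 kN·m ≈ -27.680000 kN·m

M(16/5) = -692/25 kN·m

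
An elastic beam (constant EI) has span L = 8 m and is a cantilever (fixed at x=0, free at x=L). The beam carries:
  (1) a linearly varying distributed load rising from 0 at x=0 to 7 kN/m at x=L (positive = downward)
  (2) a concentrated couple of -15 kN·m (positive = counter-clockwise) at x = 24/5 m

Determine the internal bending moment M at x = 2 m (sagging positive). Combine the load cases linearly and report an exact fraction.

M(2) = -219/2 kN·m

Load 1 — triangular load w₀=7 kN/m (0→w₀ over full span):
  M_1 = w₀Lx/2 - w₀L²/3 - w₀x³/(6L) = 7·8·2/2 - 7·8²/3 - 7·2³/(6·8) = -189/2 kN·m
Load 2 — applied couple M₀=-15 kN·m at a=24/5 m (b=L-a=16/5):
  M_2 = M₀  [x≤a] = (-15) = -15 kN·m
Superposition: M = Σ M_i = -219/2 kN·m ≈ -109.500000 kN·m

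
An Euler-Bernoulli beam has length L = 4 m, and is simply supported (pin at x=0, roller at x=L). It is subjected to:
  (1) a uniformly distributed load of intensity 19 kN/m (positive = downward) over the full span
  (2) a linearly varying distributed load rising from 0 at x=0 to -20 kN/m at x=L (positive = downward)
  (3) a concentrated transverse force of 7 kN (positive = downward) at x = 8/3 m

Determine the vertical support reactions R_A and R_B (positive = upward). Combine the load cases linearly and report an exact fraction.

Load 1 — uniform load w=19 kN/m over full span:
  R_A = wL/2 = 19·4/2 = 38 kN
  R_B = wL/2 = 19·4/2 = 38 kN
Load 2 — triangular load w₀=-20 kN/m (0→w₀ over full span):
  R_A = w₀L/6 = (-20)·4/6 = -40/3 kN
  R_B = w₀L/3 = (-20)·4/3 = -80/3 kN
Load 3 — point force P=7 kN at a=8/3 m (b=L-a=4/3):
  R_A = Pb/L = 7·(4/3)/4 = 7/3 kN
  R_B = Pa/L = 7·(8/3)/4 = 14/3 kN
Superposition: R_A = 27 kN, R_B = 16 kN

R_A = 27 kN, R_B = 16 kN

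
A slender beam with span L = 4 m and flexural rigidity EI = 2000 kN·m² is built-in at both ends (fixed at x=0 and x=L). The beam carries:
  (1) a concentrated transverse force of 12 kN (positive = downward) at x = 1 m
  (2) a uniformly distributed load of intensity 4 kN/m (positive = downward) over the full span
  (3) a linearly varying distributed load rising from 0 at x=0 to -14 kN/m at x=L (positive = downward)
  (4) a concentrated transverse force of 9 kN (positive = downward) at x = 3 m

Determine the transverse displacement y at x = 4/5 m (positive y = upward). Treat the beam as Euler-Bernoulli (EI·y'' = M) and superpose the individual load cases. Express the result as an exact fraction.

y(4/5) = -35193/62500000 m

Load 1 — point force P=12 kN at a=1 m (b=L-a=3):
  y_1 = -Pb²x²(3aL-(3a+b)x)/(6L³EI)  [x≤a] = -12·3²·(4/5)²·(3·1·4-(3·1+3)·(4/5))/(6·4³·2000) = -81/125000 m
Load 2 — uniform load w=4 kN/m over full span:
  y_2 = -wx²(L-x)²/(24EI) = -4·(4/5)²·(4-(4/5))²/(24·2000) = -128/234375 m
Load 3 — triangular load w₀=-14 kN/m (0→w₀ over full span):
  y_3 = -w₀x²(L-x)²(x+2L)/(120LEI) = -(-14)·(4/5)²·(4-(4/5))²·((4/5)+2·4)/(120·4·2000) = 4928/5859375 m
Load 4 — point force P=9 kN at a=3 m (b=L-a=1):
  y_4 = -Pb²x²(3aL-(3a+b)x)/(6L³EI)  [x≤a] = -9·1²·(4/5)²·(3·3·4-(3·3+1)·(4/5))/(6·4³·2000) = -21/100000 m
Superposition: y = Σ y_i = -35193/62500000 m ≈ -0.000563 m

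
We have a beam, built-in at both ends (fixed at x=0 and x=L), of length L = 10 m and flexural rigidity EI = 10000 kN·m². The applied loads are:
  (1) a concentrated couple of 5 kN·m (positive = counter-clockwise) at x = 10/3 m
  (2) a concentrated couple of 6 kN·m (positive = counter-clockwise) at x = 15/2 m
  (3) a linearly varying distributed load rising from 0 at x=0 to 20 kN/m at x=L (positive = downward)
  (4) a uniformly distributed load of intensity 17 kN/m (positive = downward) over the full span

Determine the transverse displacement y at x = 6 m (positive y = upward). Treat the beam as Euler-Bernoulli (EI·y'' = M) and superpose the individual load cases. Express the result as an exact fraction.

Load 1 — applied couple M₀=5 kN·m at a=10/3 m (b=L-a=20/3):
  y_1 = (R_Ax³/6 - M_Ax²/2 - M₀(x-a)²/2)/EI  [x>a] with R_A=2/3, M_A=0 = ((2/3)·6³/6 - 0·6²/2 - 5·(6-(10/3))²/2)/10000 = 7/11250 m
Load 2 — applied couple M₀=6 kN·m at a=15/2 m (b=L-a=5/2):
  y_2 = (R_Ax³/6 - M_Ax²/2)/EI  [x≤a] with R_A=27/40, M_A=15/8 = ((27/40)·6³/6 - (15/8)·6²/2)/10000 = -189/200000 m
Load 3 — triangular load w₀=20 kN/m (0→w₀ over full span):
  y_3 = -w₀x²(L-x)²(x+2L)/(120LEI) = -20·6²·(10-6)²·(6+2·10)/(120·10·10000) = -78/3125 m
Load 4 — uniform load w=17 kN/m over full span:
  y_4 = -wx²(L-x)²/(24EI) = -17·6²·(10-6)²/(24·10000) = -51/1250 m
Superposition: y = Σ y_i = -118949/1800000 m ≈ -0.066083 m

y(6) = -118949/1800000 m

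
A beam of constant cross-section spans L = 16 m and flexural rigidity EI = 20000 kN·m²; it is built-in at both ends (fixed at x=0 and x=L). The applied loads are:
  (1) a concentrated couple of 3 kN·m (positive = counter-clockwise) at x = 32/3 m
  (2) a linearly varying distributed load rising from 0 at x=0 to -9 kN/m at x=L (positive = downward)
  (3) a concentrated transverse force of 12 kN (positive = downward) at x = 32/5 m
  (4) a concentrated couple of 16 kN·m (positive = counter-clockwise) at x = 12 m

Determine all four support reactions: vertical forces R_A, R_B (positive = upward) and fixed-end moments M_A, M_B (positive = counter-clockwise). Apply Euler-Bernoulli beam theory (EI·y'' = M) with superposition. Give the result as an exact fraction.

Load 1 — applied couple M₀=3 kN·m at a=32/3 m (b=L-a=16/3):
  R_A = 6M₀ab/L³ = 6·3·(32/3)·(16/3)/16³ = 1/4 kN
  M_A = M₀b(2a-b)/L² = 3·(16/3)·(2·(32/3)-(16/3))/16² = 1 kN·m
  R_B = -6M₀ab/L³ = -6·3·(32/3)·(16/3)/16³ = -1/4 kN
  M_B = M₀a(2b-a)/L² = 3·(32/3)·(2·(16/3)-(32/3))/16² = 0 kN·m
Load 2 — triangular load w₀=-9 kN/m (0→w₀ over full span):
  R_A = 3w₀L/20 = 3·(-9)·16/20 = -108/5 kN
  M_A = w₀L²/30 = (-9)·16²/30 = -384/5 kN·m
  R_B = 7w₀L/20 = 7·(-9)·16/20 = -252/5 kN
  M_B = -w₀L²/20 = -(-9)·16²/20 = 576/5 kN·m
Load 3 — point force P=12 kN at a=32/5 m (b=L-a=48/5):
  R_A = Pb²(3a+b)/L³ = 12·(48/5)²·(3·(32/5)+(48/5))/16³ = 972/125 kN
  M_A = Pab²/L² = 12·(32/5)·(48/5)²/16² = 3456/125 kN·m
  R_B = Pa²(a+3b)/L³ = 12·(32/5)²·((32/5)+3·(48/5))/16³ = 528/125 kN
  M_B = -Pa²b/L² = -12·(32/5)²·(48/5)/16² = -2304/125 kN·m
Load 4 — applied couple M₀=16 kN·m at a=12 m (b=L-a=4):
  R_A = 6M₀ab/L³ = 6·16·12·4/16³ = 9/8 kN
  M_A = M₀b(2a-b)/L² = 16·4·(2·12-4)/16² = 5 kN·m
  R_B = -6M₀ab/L³ = -6·16·12·4/16³ = -9/8 kN
  M_B = M₀a(2b-a)/L² = 16·12·(2·4-12)/16² = -3 kN·m
Superposition: R_A = -12449/1000 kN, M_A = -5394/125 kN·m, R_B = -47551/1000 kN, M_B = 11721/125 kN·m

R_A = -12449/1000 kN, M_A = -5394/125 kN·m, R_B = -47551/1000 kN, M_B = 11721/125 kN·m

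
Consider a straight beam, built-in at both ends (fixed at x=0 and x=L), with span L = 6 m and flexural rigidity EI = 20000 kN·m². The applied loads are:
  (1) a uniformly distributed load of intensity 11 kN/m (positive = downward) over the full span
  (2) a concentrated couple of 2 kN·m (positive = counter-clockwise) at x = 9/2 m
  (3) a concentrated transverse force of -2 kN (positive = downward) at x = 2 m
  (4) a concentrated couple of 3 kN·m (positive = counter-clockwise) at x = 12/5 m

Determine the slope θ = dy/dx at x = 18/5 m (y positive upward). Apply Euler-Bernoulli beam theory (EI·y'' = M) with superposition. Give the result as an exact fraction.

Load 1 — uniform load w=11 kN/m over full span:
  θ_1 = -wx(L-x)(L-2x)/(12EI) = -11·(18/5)·(6-(18/5))·(6-2·(18/5))/(12·20000) = 297/625000 rad
Load 2 — applied couple M₀=2 kN·m at a=9/2 m (b=L-a=3/2):
  θ_2 = (R_Ax²/2 - M_Ax)/EI  [x≤a] with R_A=3/8, M_A=5/8 = ((3/8)·(18/5)²/2 - (5/8)·(18/5))/20000 = 9/1000000 rad
Load 3 — point force P=-2 kN at a=2 m (b=L-a=4):
  θ_3 = Pa²(L-x)(2bL-(3b+a)(L-x))/(2L³EI)  [x>a] = (-2)·2²·(6-(18/5))·(2·4·6-(3·4+2)·(6-(18/5)))/(2·6³·20000) = -1/31250 rad
Load 4 — applied couple M₀=3 kN·m at a=12/5 m (b=L-a=18/5):
  θ_4 = (R_Ax²/2 - M_Ax - M₀(x-a))/EI  [x>a] with R_A=18/25, M_A=9/25 = ((18/25)·(18/5)²/2 - (9/25)·(18/5) - 3·((18/5)-(12/5)))/20000 = -9/781250 rad
Superposition: θ = Σ θ_i = 11017/25000000 rad ≈ 0.000441 rad

θ(18/5) = 11017/25000000 rad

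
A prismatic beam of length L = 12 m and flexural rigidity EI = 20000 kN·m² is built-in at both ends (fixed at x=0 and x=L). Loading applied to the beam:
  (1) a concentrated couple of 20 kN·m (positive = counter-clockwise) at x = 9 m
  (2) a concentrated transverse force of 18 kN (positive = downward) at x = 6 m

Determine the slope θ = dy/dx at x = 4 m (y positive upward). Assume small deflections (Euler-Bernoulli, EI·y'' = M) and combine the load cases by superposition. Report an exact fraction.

Load 1 — applied couple M₀=20 kN·m at a=9 m (b=L-a=3):
  θ_1 = (R_Ax²/2 - M_Ax)/EI  [x≤a] with R_A=15/8, M_A=25/4 = ((15/8)·4²/2 - (25/4)·4)/20000 = -1/2000 rad
Load 2 — point force P=18 kN at a=6 m (b=L-a=6):
  θ_2 = -Pb²x(2aL-(3a+b)x)/(2L³EI)  [x≤a] = -18·6²·4·(2·6·12-(3·6+6)·4)/(2·12³·20000) = -9/5000 rad
Superposition: θ = Σ θ_i = -23/10000 rad ≈ -0.002300 rad

θ(4) = -23/10000 rad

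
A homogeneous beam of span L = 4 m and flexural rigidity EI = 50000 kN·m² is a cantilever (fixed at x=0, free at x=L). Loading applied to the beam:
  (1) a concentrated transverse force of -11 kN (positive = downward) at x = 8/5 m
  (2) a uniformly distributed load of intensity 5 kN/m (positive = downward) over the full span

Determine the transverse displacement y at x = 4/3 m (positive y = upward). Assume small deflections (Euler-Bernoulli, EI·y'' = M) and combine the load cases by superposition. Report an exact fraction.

y(4/3) = -1292/3796875 m

Load 1 — point force P=-11 kN at a=8/5 m (b=L-a=12/5):
  y_1 = -Px²(3a-x)/(6EI)  [x≤a] = -(-11)·(4/3)²·(3·(8/5)-(4/3))/(6·50000) = 286/1265625 m
Load 2 — uniform load w=5 kN/m over full span:
  y_2 = -wx²(x²-4Lx+6L²)/(24EI) = -5·(4/3)²·((4/3)²-4·4·(4/3)+6·4²)/(24·50000) = -86/151875 m
Superposition: y = Σ y_i = -1292/3796875 m ≈ -0.000340 m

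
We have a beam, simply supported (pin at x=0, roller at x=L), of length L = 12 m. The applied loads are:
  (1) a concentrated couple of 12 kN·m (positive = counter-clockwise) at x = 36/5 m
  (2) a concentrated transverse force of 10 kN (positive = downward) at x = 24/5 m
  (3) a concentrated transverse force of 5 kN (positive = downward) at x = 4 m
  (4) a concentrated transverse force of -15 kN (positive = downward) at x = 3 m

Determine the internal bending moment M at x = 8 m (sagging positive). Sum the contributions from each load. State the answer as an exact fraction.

M(8) = 11/3 kN·m

Load 1 — applied couple M₀=12 kN·m at a=36/5 m (b=L-a=24/5):
  M_1 = M₀x/L - M₀  [x>a] = 12·8/12 - 12 = -4 kN·m
Load 2 — point force P=10 kN at a=24/5 m (b=L-a=36/5):
  M_2 = Pa(L-x)/L  [x>a] = 10·(24/5)·(12-8)/12 = 16 kN·m
Load 3 — point force P=5 kN at a=4 m (b=L-a=8):
  M_3 = Pa(L-x)/L  [x>a] = 5·4·(12-8)/12 = 20/3 kN·m
Load 4 — point force P=-15 kN at a=3 m (b=L-a=9):
  M_4 = Pa(L-x)/L  [x>a] = (-15)·3·(12-8)/12 = -15 kN·m
Superposition: M = Σ M_i = 11/3 kN·m ≈ 3.666667 kN·m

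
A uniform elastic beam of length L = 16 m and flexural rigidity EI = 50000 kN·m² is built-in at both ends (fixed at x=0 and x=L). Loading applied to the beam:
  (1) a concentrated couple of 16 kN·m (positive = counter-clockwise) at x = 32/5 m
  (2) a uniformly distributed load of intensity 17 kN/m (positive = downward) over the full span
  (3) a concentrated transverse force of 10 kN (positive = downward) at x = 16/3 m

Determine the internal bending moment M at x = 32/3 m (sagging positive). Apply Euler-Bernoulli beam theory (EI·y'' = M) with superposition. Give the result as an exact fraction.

Load 1 — applied couple M₀=16 kN·m at a=32/5 m (b=L-a=48/5):
  M_1 = R_Ax - M_A - M₀  [x>a] with R_A=36/25, M_A=48/25 = (36/25)·(32/3) - (48/25) - 16 = -64/25 kN·m
Load 2 — uniform load w=17 kN/m over full span:
  M_2 = wLx/2 - wL²/12 - wx²/2 = 17·16·(32/3)/2 - 17·16²/12 - 17·(32/3)²/2 = 1088/9 kN·m
Load 3 — point force P=10 kN at a=16/3 m (b=L-a=32/3):
  M_3 = Pa²(a+3b)(L-x)/L³ - Pa²b/L²  [x>a] = 10·(16/3)²·((16/3)+3·(32/3))·(16-(32/3))/16³ - 10·(16/3)²·(32/3)/16² = 160/81 kN·m
Superposition: M = Σ M_i = 243616/2025 kN·m ≈ 120.304198 kN·m

M(32/3) = 243616/2025 kN·m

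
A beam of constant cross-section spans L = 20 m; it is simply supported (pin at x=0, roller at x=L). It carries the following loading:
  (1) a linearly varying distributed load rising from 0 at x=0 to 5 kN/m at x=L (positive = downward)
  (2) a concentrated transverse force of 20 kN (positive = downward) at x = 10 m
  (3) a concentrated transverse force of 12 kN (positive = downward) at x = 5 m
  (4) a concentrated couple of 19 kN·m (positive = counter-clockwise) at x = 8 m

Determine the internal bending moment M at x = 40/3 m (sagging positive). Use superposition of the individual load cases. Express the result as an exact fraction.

M(40/3) = 16507/81 kN·m

Load 1 — triangular load w₀=5 kN/m (0→w₀ over full span):
  M_1 = w₀Lx/6 - w₀x³/(6L) = 5·20·(40/3)/6 - 5·(40/3)³/(6·20) = 10000/81 kN·m
Load 2 — point force P=20 kN at a=10 m (b=L-a=10):
  M_2 = Pa(L-x)/L  [x>a] = 20·10·(20-(40/3))/20 = 200/3 kN·m
Load 3 — point force P=12 kN at a=5 m (b=L-a=15):
  M_3 = Pa(L-x)/L  [x>a] = 12·5·(20-(40/3))/20 = 20 kN·m
Load 4 — applied couple M₀=19 kN·m at a=8 m (b=L-a=12):
  M_4 = M₀x/L - M₀  [x>a] = 19·(40/3)/20 - 19 = -19/3 kN·m
Superposition: M = Σ M_i = 16507/81 kN·m ≈ 203.790123 kN·m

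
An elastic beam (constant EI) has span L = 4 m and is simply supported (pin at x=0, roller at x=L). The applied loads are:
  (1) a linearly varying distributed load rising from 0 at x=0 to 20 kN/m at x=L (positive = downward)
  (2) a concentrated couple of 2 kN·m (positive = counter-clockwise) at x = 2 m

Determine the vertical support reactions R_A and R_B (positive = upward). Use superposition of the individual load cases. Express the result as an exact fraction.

Load 1 — triangular load w₀=20 kN/m (0→w₀ over full span):
  R_A = w₀L/6 = 20·4/6 = 40/3 kN
  R_B = w₀L/3 = 20·4/3 = 80/3 kN
Load 2 — applied couple M₀=2 kN·m at a=2 m (b=L-a=2):
  R_A = M₀/L = 2/4 = 1/2 kN
  R_B = -M₀/L = -2/4 = -1/2 kN
Superposition: R_A = 83/6 kN, R_B = 157/6 kN

R_A = 83/6 kN, R_B = 157/6 kN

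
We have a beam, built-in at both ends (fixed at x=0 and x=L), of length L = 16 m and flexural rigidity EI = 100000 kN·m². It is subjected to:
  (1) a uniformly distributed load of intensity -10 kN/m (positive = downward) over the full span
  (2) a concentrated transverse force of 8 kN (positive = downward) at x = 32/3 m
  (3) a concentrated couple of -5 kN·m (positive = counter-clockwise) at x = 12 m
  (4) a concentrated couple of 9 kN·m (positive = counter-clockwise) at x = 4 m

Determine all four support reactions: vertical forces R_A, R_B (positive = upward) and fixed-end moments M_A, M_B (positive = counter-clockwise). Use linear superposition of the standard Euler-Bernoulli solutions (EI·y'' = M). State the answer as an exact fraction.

Load 1 — uniform load w=-10 kN/m over full span:
  R_A = wL/2 = (-10)·16/2 = -80 kN
  M_A = wL²/12 = (-10)·16²/12 = -640/3 kN·m
  R_B = wL/2 = (-10)·16/2 = -80 kN
  M_B = -wL²/12 = -(-10)·16²/12 = 640/3 kN·m
Load 2 — point force P=8 kN at a=32/3 m (b=L-a=16/3):
  R_A = Pb²(3a+b)/L³ = 8·(16/3)²·(3·(32/3)+(16/3))/16³ = 56/27 kN
  M_A = Pab²/L² = 8·(32/3)·(16/3)²/16² = 256/27 kN·m
  R_B = Pa²(a+3b)/L³ = 8·(32/3)²·((32/3)+3·(16/3))/16³ = 160/27 kN
  M_B = -Pa²b/L² = -8·(32/3)²·(16/3)/16² = -512/27 kN·m
Load 3 — applied couple M₀=-5 kN·m at a=12 m (b=L-a=4):
  R_A = 6M₀ab/L³ = 6·(-5)·12·4/16³ = -45/128 kN
  M_A = M₀b(2a-b)/L² = (-5)·4·(2·12-4)/16² = -25/16 kN·m
  R_B = -6M₀ab/L³ = -6·(-5)·12·4/16³ = 45/128 kN
  M_B = M₀a(2b-a)/L² = (-5)·12·(2·4-12)/16² = 15/16 kN·m
Load 4 — applied couple M₀=9 kN·m at a=4 m (b=L-a=12):
  R_A = 6M₀ab/L³ = 6·9·4·12/16³ = 81/128 kN
  M_A = M₀b(2a-b)/L² = 9·12·(2·4-12)/16² = -27/16 kN·m
  R_B = -6M₀ab/L³ = -6·9·4·12/16³ = -81/128 kN
  M_B = M₀a(2b-a)/L² = 9·4·(2·12-4)/16² = 45/16 kN·m
Superposition: R_A = -67085/864 kN, M_A = -22367/108 kN·m, R_B = -64243/864 kN, M_B = 21397/108 kN·m

R_A = -67085/864 kN, M_A = -22367/108 kN·m, R_B = -64243/864 kN, M_B = 21397/108 kN·m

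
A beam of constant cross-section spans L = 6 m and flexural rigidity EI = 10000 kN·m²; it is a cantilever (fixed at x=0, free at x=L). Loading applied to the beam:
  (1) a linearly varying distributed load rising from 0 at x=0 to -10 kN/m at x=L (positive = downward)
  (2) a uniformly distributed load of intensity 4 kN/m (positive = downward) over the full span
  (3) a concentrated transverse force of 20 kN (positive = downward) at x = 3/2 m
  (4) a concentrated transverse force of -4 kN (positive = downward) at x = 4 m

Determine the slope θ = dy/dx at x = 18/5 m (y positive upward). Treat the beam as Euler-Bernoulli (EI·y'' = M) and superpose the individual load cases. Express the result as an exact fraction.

Load 1 — triangular load w₀=-10 kN/m (0→w₀ over full span):
  θ_1 = (w₀Lx²/4-w₀L²x/3-w₀x⁴/(24L))/EI = ((-10)·6·(18/5)²/4-(-10)·6²·(18/5)/3-(-10)·(18/5)⁴/(24·6))/10000 = 15579/625000 rad
Load 2 — uniform load w=4 kN/m over full span:
  θ_2 = -wx(x²-3Lx+3L²)/(6EI) = -4·(18/5)·((18/5)²-3·6·(18/5)+3·6²)/(6·10000) = -1053/78125 rad
Load 3 — point force P=20 kN at a=3/2 m (b=L-a=9/2):
  θ_3 = -Pa²/(2EI)  [x>a] = -20·(3/2)²/(2·10000) = -9/4000 rad
Load 4 — point force P=-4 kN at a=4 m (b=L-a=2):
  θ_4 = -Px(2a-x)/(2EI)  [x≤a] = -(-4)·(18/5)·(2·4-(18/5))/(2·10000) = 99/31250 rad
Superposition: θ = Σ θ_i = 6183/500000 rad ≈ 0.012366 rad

θ(18/5) = 6183/500000 rad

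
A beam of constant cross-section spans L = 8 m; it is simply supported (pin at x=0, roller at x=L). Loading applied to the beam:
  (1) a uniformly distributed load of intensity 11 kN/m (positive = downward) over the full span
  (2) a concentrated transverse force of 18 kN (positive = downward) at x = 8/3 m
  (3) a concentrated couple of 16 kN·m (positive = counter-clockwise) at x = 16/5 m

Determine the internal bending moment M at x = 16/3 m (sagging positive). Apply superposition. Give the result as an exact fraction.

Load 1 — uniform load w=11 kN/m over full span:
  M_1 = wx(L-x)/2 = 11·(16/3)·(8-(16/3))/2 = 704/9 kN·m
Load 2 — point force P=18 kN at a=8/3 m (b=L-a=16/3):
  M_2 = Pa(L-x)/L  [x>a] = 18·(8/3)·(8-(16/3))/8 = 16 kN·m
Load 3 — applied couple M₀=16 kN·m at a=16/5 m (b=L-a=24/5):
  M_3 = M₀x/L - M₀  [x>a] = 16·(16/3)/8 - 16 = -16/3 kN·m
Superposition: M = Σ M_i = 800/9 kN·m ≈ 88.888889 kN·m

M(16/3) = 800/9 kN·m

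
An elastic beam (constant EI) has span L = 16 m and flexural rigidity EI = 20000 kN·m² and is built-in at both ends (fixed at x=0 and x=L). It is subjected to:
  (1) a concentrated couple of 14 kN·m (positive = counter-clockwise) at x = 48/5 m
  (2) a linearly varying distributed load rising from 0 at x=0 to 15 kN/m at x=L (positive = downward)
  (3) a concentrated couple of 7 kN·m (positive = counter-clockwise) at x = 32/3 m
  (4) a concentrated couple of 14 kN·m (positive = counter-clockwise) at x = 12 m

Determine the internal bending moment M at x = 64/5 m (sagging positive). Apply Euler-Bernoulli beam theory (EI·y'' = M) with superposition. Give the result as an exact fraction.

M(64/5) = -14621/3000 kN·m

Load 1 — applied couple M₀=14 kN·m at a=48/5 m (b=L-a=32/5):
  M_1 = R_Ax - M_A - M₀  [x>a] with R_A=63/50, M_A=112/25 = (63/50)·(64/5) - (112/25) - 14 = -294/125 kN·m
Load 2 — triangular load w₀=15 kN/m (0→w₀ over full span):
  M_2 = 3w₀Lx/20 - w₀L²/30 - w₀x³/(6L) = 3·15·16·(64/5)/20 - 15·16²/30 - 15·(64/5)³/(6·16) = 128/25 kN·m
Load 3 — applied couple M₀=7 kN·m at a=32/3 m (b=L-a=16/3):
  M_3 = R_Ax - M_A - M₀  [x>a] with R_A=7/12, M_A=7/3 = (7/12)·(64/5) - (7/3) - 7 = -28/15 kN·m
Load 4 — applied couple M₀=14 kN·m at a=12 m (b=L-a=4):
  M_4 = R_Ax - M_A - M₀  [x>a] with R_A=63/64, M_A=35/8 = (63/64)·(64/5) - (35/8) - 14 = -231/40 kN·m
Superposition: M = Σ M_i = -14621/3000 kN·m ≈ -4.873667 kN·m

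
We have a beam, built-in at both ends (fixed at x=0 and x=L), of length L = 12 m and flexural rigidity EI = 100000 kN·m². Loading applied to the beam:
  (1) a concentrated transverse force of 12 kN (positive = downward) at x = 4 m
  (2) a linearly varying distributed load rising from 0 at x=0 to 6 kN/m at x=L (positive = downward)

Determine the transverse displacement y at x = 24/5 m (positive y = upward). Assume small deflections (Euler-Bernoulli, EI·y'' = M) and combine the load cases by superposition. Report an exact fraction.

y(24/5) = -110484/48828125 m

Load 1 — point force P=12 kN at a=4 m (b=L-a=8):
  y_1 = -Pa²(L-x)²(3bL-(3b+a)(L-x))/(6L³EI)  [x>a] = -12·4²·(12-(24/5))²·(3·8·12-(3·8+4)·(12-(24/5)))/(6·12³·100000) = -324/390625 m
Load 2 — triangular load w₀=6 kN/m (0→w₀ over full span):
  y_2 = -w₀x²(L-x)²(x+2L)/(120LEI) = -6·(24/5)²·(12-(24/5))²·((24/5)+2·12)/(120·12·100000) = -69984/48828125 m
Superposition: y = Σ y_i = -110484/48828125 m ≈ -0.002263 m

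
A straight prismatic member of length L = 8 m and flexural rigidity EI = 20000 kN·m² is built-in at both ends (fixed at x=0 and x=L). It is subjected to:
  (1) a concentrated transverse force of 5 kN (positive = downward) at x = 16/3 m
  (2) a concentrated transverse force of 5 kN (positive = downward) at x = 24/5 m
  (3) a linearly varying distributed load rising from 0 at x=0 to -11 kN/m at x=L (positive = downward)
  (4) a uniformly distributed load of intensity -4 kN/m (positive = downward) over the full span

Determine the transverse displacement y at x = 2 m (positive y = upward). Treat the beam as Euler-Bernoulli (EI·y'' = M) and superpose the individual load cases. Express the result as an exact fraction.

y(2) = 35777/16200000 m

Load 1 — point force P=5 kN at a=16/3 m (b=L-a=8/3):
  y_1 = -Pb²x²(3aL-(3a+b)x)/(6L³EI)  [x≤a] = -5·(8/3)²·2²·(3·(16/3)·8-(3·(16/3)+(8/3))·2)/(6·8³·20000) = -17/81000 m
Load 2 — point force P=5 kN at a=24/5 m (b=L-a=16/5):
  y_2 = -Pb²x²(3aL-(3a+b)x)/(6L³EI)  [x≤a] = -5·(16/5)²·2²·(3·(24/5)·8-(3·(24/5)+(16/5))·2)/(6·8³·20000) = -1/3750 m
Load 3 — triangular load w₀=-11 kN/m (0→w₀ over full span):
  y_3 = -w₀x²(L-x)²(x+2L)/(120LEI) = -(-11)·2²·(8-2)²·(2+2·8)/(120·8·20000) = 297/200000 m
Load 4 — uniform load w=-4 kN/m over full span:
  y_4 = -wx²(L-x)²/(24EI) = -(-4)·2²·(8-2)²/(24·20000) = 3/2500 m
Superposition: y = Σ y_i = 35777/16200000 m ≈ 0.002208 m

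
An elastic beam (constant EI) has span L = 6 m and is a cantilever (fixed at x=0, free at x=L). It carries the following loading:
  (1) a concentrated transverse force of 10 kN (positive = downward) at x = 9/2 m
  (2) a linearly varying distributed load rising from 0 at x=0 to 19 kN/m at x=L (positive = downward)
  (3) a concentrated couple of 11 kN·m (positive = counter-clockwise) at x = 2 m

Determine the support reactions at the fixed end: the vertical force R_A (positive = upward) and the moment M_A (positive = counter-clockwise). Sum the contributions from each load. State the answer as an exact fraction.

Load 1 — point force P=10 kN at a=9/2 m (b=L-a=3/2):
  R_A = P = 10 kN
  M_A = Pa = 10·(9/2) = 45 kN·m
Load 2 — triangular load w₀=19 kN/m (0→w₀ over full span):
  R_A = w₀L/2 = 19·6/2 = 57 kN
  M_A = w₀L²/3 = 19·6²/3 = 228 kN·m
Load 3 — applied couple M₀=11 kN·m at a=2 m (b=L-a=4):
  R_A = 0 kN
  M_A = -M₀ = -11 kN·m
Superposition: R_A = 67 kN, M_A = 262 kN·m

R_A = 67 kN, M_A = 262 kN·m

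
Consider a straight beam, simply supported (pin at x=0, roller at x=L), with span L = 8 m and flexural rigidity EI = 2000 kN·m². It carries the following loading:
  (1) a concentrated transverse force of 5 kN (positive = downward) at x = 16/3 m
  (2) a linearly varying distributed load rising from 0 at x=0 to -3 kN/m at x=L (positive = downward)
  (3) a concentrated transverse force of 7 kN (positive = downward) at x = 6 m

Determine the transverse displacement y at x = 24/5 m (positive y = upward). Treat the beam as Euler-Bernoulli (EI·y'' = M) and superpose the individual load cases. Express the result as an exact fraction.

y(24/5) = -2033567/210937500 m

Load 1 — point force P=5 kN at a=16/3 m (b=L-a=8/3):
  y_1 = -Pbx(L²-b²-x²)/(6LEI)  [x≤a] = -5·(8/3)·(24/5)·(8²-(8/3)²-(24/5)²)/(6·8·2000) = -1904/84375 m
Load 2 — triangular load w₀=-3 kN/m (0→w₀ over full span):
  y_2 = -w₀x(7L⁴-10L²x²+3x⁴)/(360LEI) = -(-3)·(24/5)·(7·8⁴-10·8²·(24/5)²+3·(24/5)⁴)/(360·8·2000) = 75776/1953125 m
Load 3 — point force P=7 kN at a=6 m (b=L-a=2):
  y_3 = -Pbx(L²-b²-x²)/(6LEI)  [x≤a] = -7·2·(24/5)·(8²-2²-(24/5)²)/(6·8·2000) = -1617/62500 m
Superposition: y = Σ y_i = -2033567/210937500 m ≈ -0.009641 m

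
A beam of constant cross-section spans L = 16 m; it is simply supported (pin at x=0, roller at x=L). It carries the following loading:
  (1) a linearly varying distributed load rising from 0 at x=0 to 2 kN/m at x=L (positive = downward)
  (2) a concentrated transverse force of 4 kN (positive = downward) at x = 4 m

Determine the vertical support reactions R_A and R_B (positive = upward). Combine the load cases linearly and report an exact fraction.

Load 1 — triangular load w₀=2 kN/m (0→w₀ over full span):
  R_A = w₀L/6 = 2·16/6 = 16/3 kN
  R_B = w₀L/3 = 2·16/3 = 32/3 kN
Load 2 — point force P=4 kN at a=4 m (b=L-a=12):
  R_A = Pb/L = 4·12/16 = 3 kN
  R_B = Pa/L = 4·4/16 = 1 kN
Superposition: R_A = 25/3 kN, R_B = 35/3 kN

R_A = 25/3 kN, R_B = 35/3 kN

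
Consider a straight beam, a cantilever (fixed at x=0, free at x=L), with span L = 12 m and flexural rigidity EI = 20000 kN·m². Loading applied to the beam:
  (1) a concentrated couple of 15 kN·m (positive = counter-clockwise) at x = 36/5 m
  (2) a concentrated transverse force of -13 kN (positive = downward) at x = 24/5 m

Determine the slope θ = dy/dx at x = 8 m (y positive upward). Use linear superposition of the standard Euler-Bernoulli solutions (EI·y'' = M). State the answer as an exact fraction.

Load 1 — applied couple M₀=15 kN·m at a=36/5 m (b=L-a=24/5):
  θ_1 = M₀a/EI  [x>a] = 15·(36/5)/20000 = 27/5000 rad
Load 2 — point force P=-13 kN at a=24/5 m (b=L-a=36/5):
  θ_2 = -Pa²/(2EI)  [x>a] = -(-13)·(24/5)²/(2·20000) = 117/15625 rad
Superposition: θ = Σ θ_i = 1611/125000 rad ≈ 0.012888 rad

θ(8) = 1611/125000 rad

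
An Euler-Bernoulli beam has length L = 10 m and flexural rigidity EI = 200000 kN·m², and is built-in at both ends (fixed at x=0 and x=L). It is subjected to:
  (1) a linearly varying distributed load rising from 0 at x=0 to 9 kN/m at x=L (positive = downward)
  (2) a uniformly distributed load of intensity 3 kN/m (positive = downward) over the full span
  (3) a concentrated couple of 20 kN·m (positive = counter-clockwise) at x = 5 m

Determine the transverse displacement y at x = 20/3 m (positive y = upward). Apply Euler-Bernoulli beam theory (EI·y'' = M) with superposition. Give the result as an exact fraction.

Load 1 — triangular load w₀=9 kN/m (0→w₀ over full span):
  y_1 = -w₀x²(L-x)²(x+2L)/(120LEI) = -9·(20/3)²·(10-(20/3))²·((20/3)+2·10)/(120·10·200000) = -1/2025 m
Load 2 — uniform load w=3 kN/m over full span:
  y_2 = -wx²(L-x)²/(24EI) = -3·(20/3)²·(10-(20/3))²/(24·200000) = -1/3240 m
Load 3 — applied couple M₀=20 kN·m at a=5 m (b=L-a=5):
  y_3 = (R_Ax³/6 - M_Ax²/2 - M₀(x-a)²/2)/EI  [x>a] with R_A=3, M_A=5 = (3·(20/3)³/6 - 5·(20/3)²/2 - 20·((20/3)-5)²/2)/200000 = 1/21600 m
Superposition: y = Σ y_i = -49/64800 m ≈ -0.000756 m

y(20/3) = -49/64800 m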